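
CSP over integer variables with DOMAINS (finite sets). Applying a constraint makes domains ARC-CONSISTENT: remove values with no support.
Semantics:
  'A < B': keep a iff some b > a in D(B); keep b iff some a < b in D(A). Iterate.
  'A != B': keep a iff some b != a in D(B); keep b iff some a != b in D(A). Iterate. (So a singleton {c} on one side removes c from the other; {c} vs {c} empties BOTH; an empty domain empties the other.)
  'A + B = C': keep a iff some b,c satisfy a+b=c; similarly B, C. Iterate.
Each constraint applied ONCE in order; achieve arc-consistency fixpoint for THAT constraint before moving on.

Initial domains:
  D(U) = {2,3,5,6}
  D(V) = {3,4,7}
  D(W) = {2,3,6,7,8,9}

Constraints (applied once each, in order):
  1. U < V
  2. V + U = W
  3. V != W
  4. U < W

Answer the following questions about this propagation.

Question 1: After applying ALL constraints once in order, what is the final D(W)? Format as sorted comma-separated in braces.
Constraint 1 (U < V) on D(U)={2,3,5,6} D(V)={3,4,7}: no change
Constraint 2 (V + U = W) on D(V)={3,4,7} D(U)={2,3,5,6} D(W)={2,3,6,7,8,9}: W {2,3,6,7,8,9}->{6,7,8,9}
Constraint 3 (V != W) on D(V)={3,4,7} D(W)={6,7,8,9}: no change
Constraint 4 (U < W) on D(U)={2,3,5,6} D(W)={6,7,8,9}: no change
So after all 4 constraints: D(W) = {6,7,8,9}

Answer: {6,7,8,9}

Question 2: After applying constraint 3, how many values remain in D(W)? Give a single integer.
Constraint 1 (U < V) on D(U)={2,3,5,6} D(V)={3,4,7}: no change
Constraint 2 (V + U = W) on D(V)={3,4,7} D(U)={2,3,5,6} D(W)={2,3,6,7,8,9}: W {2,3,6,7,8,9}->{6,7,8,9}
Constraint 3 (V != W) on D(V)={3,4,7} D(W)={6,7,8,9}: no change
So after constraint 3: D(W)={6,7,8,9}, size = 4

Answer: 4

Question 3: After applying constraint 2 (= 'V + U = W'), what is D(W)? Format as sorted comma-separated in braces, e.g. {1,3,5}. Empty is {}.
Answer: {6,7,8,9}

Derivation:
Constraint 1 (U < V) on D(U)={2,3,5,6} D(V)={3,4,7}: no change
Constraint 2 (V + U = W) on D(V)={3,4,7} D(U)={2,3,5,6} D(W)={2,3,6,7,8,9}: W {2,3,6,7,8,9}->{6,7,8,9}
So after constraint 2: D(W) = {6,7,8,9}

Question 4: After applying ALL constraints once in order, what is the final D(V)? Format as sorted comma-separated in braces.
Constraint 1 (U < V) on D(U)={2,3,5,6} D(V)={3,4,7}: no change
Constraint 2 (V + U = W) on D(V)={3,4,7} D(U)={2,3,5,6} D(W)={2,3,6,7,8,9}: W {2,3,6,7,8,9}->{6,7,8,9}
Constraint 3 (V != W) on D(V)={3,4,7} D(W)={6,7,8,9}: no change
Constraint 4 (U < W) on D(U)={2,3,5,6} D(W)={6,7,8,9}: no change
So after all 4 constraints: D(V) = {3,4,7}

Answer: {3,4,7}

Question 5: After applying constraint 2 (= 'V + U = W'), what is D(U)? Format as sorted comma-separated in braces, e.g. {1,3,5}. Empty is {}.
Constraint 1 (U < V) on D(U)={2,3,5,6} D(V)={3,4,7}: no change
Constraint 2 (V + U = W) on D(V)={3,4,7} D(U)={2,3,5,6} D(W)={2,3,6,7,8,9}: W {2,3,6,7,8,9}->{6,7,8,9}
So after constraint 2: D(U) = {2,3,5,6}

Answer: {2,3,5,6}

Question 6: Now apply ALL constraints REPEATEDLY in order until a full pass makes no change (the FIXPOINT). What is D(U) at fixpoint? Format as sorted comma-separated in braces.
Answer: {2,3,5,6}

Derivation:
pass 0 (initial): D(U)={2,3,5,6}
pass 1: W {2,3,6,7,8,9}->{6,7,8,9}
pass 2: no change
Fixpoint after 2 passes: D(U) = {2,3,5,6}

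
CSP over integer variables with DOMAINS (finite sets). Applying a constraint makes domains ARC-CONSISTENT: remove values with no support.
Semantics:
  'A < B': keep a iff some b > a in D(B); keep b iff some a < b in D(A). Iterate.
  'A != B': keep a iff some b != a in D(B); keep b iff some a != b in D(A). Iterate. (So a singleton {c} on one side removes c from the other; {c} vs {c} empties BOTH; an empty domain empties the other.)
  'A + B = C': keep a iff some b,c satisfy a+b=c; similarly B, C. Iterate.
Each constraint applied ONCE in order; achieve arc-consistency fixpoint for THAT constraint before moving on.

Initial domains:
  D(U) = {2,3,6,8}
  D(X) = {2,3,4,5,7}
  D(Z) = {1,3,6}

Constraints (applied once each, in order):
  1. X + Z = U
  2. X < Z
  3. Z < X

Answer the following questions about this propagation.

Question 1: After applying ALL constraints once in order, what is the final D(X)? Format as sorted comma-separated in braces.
Answer: {5}

Derivation:
Constraint 1 (X + Z = U) on D(X)={2,3,4,5,7} D(Z)={1,3,6} D(U)={2,3,6,8}: X {2,3,4,5,7}->{2,3,5,7}; U {2,3,6,8}->{3,6,8}
Constraint 2 (X < Z) on D(X)={2,3,5,7} D(Z)={1,3,6}: X {2,3,5,7}->{2,3,5}; Z {1,3,6}->{3,6}
Constraint 3 (Z < X) on D(Z)={3,6} D(X)={2,3,5}: Z {3,6}->{3}; X {2,3,5}->{5}
So after all 3 constraints: D(X) = {5}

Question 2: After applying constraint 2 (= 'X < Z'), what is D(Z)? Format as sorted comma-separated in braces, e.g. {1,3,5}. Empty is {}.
Answer: {3,6}

Derivation:
Constraint 1 (X + Z = U) on D(X)={2,3,4,5,7} D(Z)={1,3,6} D(U)={2,3,6,8}: X {2,3,4,5,7}->{2,3,5,7}; U {2,3,6,8}->{3,6,8}
Constraint 2 (X < Z) on D(X)={2,3,5,7} D(Z)={1,3,6}: X {2,3,5,7}->{2,3,5}; Z {1,3,6}->{3,6}
So after constraint 2: D(Z) = {3,6}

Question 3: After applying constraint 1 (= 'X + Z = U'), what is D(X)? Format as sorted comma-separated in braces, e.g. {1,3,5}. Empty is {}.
Constraint 1 (X + Z = U) on D(X)={2,3,4,5,7} D(Z)={1,3,6} D(U)={2,3,6,8}: X {2,3,4,5,7}->{2,3,5,7}; U {2,3,6,8}->{3,6,8}
So after constraint 1: D(X) = {2,3,5,7}

Answer: {2,3,5,7}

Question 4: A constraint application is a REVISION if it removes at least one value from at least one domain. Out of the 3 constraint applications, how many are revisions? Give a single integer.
Answer: 3

Derivation:
Constraint 1 (X + Z = U) on D(X)={2,3,4,5,7} D(Z)={1,3,6} D(U)={2,3,6,8}: X {2,3,4,5,7}->{2,3,5,7}; U {2,3,6,8}->{3,6,8} => REVISION
Constraint 2 (X < Z) on D(X)={2,3,5,7} D(Z)={1,3,6}: X {2,3,5,7}->{2,3,5}; Z {1,3,6}->{3,6} => REVISION
Constraint 3 (Z < X) on D(Z)={3,6} D(X)={2,3,5}: Z {3,6}->{3}; X {2,3,5}->{5} => REVISION
Total revisions = 3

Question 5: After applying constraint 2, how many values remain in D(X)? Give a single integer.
Constraint 1 (X + Z = U) on D(X)={2,3,4,5,7} D(Z)={1,3,6} D(U)={2,3,6,8}: X {2,3,4,5,7}->{2,3,5,7}; U {2,3,6,8}->{3,6,8}
Constraint 2 (X < Z) on D(X)={2,3,5,7} D(Z)={1,3,6}: X {2,3,5,7}->{2,3,5}; Z {1,3,6}->{3,6}
So after constraint 2: D(X)={2,3,5}, size = 3

Answer: 3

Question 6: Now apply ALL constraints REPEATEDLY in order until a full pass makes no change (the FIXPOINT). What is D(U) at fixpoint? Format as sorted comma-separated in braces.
Answer: {}

Derivation:
pass 0 (initial): D(U)={2,3,6,8}
pass 1: U {2,3,6,8}->{3,6,8}; X {2,3,4,5,7}->{5}; Z {1,3,6}->{3}
pass 2: U {3,6,8}->{8}; X {5}->{}; Z {3}->{}
pass 3: U {8}->{}
pass 4: no change
Fixpoint after 4 passes: D(U) = {}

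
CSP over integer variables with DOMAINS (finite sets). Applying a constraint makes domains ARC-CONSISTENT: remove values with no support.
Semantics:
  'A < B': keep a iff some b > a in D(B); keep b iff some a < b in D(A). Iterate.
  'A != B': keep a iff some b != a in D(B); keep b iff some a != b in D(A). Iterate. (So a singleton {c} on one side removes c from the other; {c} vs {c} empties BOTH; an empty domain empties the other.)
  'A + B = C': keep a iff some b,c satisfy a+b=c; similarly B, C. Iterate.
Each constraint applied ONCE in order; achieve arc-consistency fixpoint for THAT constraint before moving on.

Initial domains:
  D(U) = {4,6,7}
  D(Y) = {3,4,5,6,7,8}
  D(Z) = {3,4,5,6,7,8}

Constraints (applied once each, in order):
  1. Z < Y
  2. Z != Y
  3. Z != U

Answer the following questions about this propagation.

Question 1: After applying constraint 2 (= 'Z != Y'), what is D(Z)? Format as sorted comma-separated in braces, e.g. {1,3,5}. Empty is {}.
Answer: {3,4,5,6,7}

Derivation:
Constraint 1 (Z < Y) on D(Z)={3,4,5,6,7,8} D(Y)={3,4,5,6,7,8}: Z {3,4,5,6,7,8}->{3,4,5,6,7}; Y {3,4,5,6,7,8}->{4,5,6,7,8}
Constraint 2 (Z != Y) on D(Z)={3,4,5,6,7} D(Y)={4,5,6,7,8}: no change
So after constraint 2: D(Z) = {3,4,5,6,7}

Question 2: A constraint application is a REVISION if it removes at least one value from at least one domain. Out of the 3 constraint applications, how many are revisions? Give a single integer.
Constraint 1 (Z < Y) on D(Z)={3,4,5,6,7,8} D(Y)={3,4,5,6,7,8}: Z {3,4,5,6,7,8}->{3,4,5,6,7}; Y {3,4,5,6,7,8}->{4,5,6,7,8} => REVISION
Constraint 2 (Z != Y) on D(Z)={3,4,5,6,7} D(Y)={4,5,6,7,8}: no change => not a revision
Constraint 3 (Z != U) on D(Z)={3,4,5,6,7} D(U)={4,6,7}: no change => not a revision
Total revisions = 1

Answer: 1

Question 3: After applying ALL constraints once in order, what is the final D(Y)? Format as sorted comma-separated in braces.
Constraint 1 (Z < Y) on D(Z)={3,4,5,6,7,8} D(Y)={3,4,5,6,7,8}: Z {3,4,5,6,7,8}->{3,4,5,6,7}; Y {3,4,5,6,7,8}->{4,5,6,7,8}
Constraint 2 (Z != Y) on D(Z)={3,4,5,6,7} D(Y)={4,5,6,7,8}: no change
Constraint 3 (Z != U) on D(Z)={3,4,5,6,7} D(U)={4,6,7}: no change
So after all 3 constraints: D(Y) = {4,5,6,7,8}

Answer: {4,5,6,7,8}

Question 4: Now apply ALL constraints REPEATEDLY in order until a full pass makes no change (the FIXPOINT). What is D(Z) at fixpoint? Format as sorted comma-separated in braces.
Answer: {3,4,5,6,7}

Derivation:
pass 0 (initial): D(Z)={3,4,5,6,7,8}
pass 1: Y {3,4,5,6,7,8}->{4,5,6,7,8}; Z {3,4,5,6,7,8}->{3,4,5,6,7}
pass 2: no change
Fixpoint after 2 passes: D(Z) = {3,4,5,6,7}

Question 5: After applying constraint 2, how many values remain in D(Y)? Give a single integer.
Constraint 1 (Z < Y) on D(Z)={3,4,5,6,7,8} D(Y)={3,4,5,6,7,8}: Z {3,4,5,6,7,8}->{3,4,5,6,7}; Y {3,4,5,6,7,8}->{4,5,6,7,8}
Constraint 2 (Z != Y) on D(Z)={3,4,5,6,7} D(Y)={4,5,6,7,8}: no change
So after constraint 2: D(Y)={4,5,6,7,8}, size = 5

Answer: 5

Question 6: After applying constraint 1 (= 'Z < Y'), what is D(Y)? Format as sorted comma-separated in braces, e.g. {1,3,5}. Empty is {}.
Constraint 1 (Z < Y) on D(Z)={3,4,5,6,7,8} D(Y)={3,4,5,6,7,8}: Z {3,4,5,6,7,8}->{3,4,5,6,7}; Y {3,4,5,6,7,8}->{4,5,6,7,8}
So after constraint 1: D(Y) = {4,5,6,7,8}

Answer: {4,5,6,7,8}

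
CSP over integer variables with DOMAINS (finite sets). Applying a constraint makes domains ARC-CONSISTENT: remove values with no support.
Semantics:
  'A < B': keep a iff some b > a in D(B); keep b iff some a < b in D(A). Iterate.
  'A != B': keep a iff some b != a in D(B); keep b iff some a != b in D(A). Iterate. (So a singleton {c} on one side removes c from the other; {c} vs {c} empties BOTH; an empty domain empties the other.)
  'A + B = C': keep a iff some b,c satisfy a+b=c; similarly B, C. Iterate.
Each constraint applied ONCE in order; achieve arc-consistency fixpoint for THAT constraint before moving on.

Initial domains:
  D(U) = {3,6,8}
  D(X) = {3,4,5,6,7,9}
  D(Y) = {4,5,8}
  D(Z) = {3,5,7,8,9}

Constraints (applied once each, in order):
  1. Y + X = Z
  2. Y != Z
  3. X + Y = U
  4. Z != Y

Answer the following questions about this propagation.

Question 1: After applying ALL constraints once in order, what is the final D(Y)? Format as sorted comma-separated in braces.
Constraint 1 (Y + X = Z) on D(Y)={4,5,8} D(X)={3,4,5,6,7,9} D(Z)={3,5,7,8,9}: Y {4,5,8}->{4,5}; X {3,4,5,6,7,9}->{3,4,5}; Z {3,5,7,8,9}->{7,8,9}
Constraint 2 (Y != Z) on D(Y)={4,5} D(Z)={7,8,9}: no change
Constraint 3 (X + Y = U) on D(X)={3,4,5} D(Y)={4,5} D(U)={3,6,8}: X {3,4,5}->{3,4}; U {3,6,8}->{8}
Constraint 4 (Z != Y) on D(Z)={7,8,9} D(Y)={4,5}: no change
So after all 4 constraints: D(Y) = {4,5}

Answer: {4,5}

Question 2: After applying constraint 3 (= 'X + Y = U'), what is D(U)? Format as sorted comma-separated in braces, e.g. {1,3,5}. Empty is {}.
Answer: {8}

Derivation:
Constraint 1 (Y + X = Z) on D(Y)={4,5,8} D(X)={3,4,5,6,7,9} D(Z)={3,5,7,8,9}: Y {4,5,8}->{4,5}; X {3,4,5,6,7,9}->{3,4,5}; Z {3,5,7,8,9}->{7,8,9}
Constraint 2 (Y != Z) on D(Y)={4,5} D(Z)={7,8,9}: no change
Constraint 3 (X + Y = U) on D(X)={3,4,5} D(Y)={4,5} D(U)={3,6,8}: X {3,4,5}->{3,4}; U {3,6,8}->{8}
So after constraint 3: D(U) = {8}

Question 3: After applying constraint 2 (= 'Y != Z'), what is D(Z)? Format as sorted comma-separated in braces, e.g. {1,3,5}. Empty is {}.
Answer: {7,8,9}

Derivation:
Constraint 1 (Y + X = Z) on D(Y)={4,5,8} D(X)={3,4,5,6,7,9} D(Z)={3,5,7,8,9}: Y {4,5,8}->{4,5}; X {3,4,5,6,7,9}->{3,4,5}; Z {3,5,7,8,9}->{7,8,9}
Constraint 2 (Y != Z) on D(Y)={4,5} D(Z)={7,8,9}: no change
So after constraint 2: D(Z) = {7,8,9}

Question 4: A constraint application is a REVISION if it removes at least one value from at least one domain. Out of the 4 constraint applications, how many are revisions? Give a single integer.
Answer: 2

Derivation:
Constraint 1 (Y + X = Z) on D(Y)={4,5,8} D(X)={3,4,5,6,7,9} D(Z)={3,5,7,8,9}: Y {4,5,8}->{4,5}; X {3,4,5,6,7,9}->{3,4,5}; Z {3,5,7,8,9}->{7,8,9} => REVISION
Constraint 2 (Y != Z) on D(Y)={4,5} D(Z)={7,8,9}: no change => not a revision
Constraint 3 (X + Y = U) on D(X)={3,4,5} D(Y)={4,5} D(U)={3,6,8}: X {3,4,5}->{3,4}; U {3,6,8}->{8} => REVISION
Constraint 4 (Z != Y) on D(Z)={7,8,9} D(Y)={4,5}: no change => not a revision
Total revisions = 2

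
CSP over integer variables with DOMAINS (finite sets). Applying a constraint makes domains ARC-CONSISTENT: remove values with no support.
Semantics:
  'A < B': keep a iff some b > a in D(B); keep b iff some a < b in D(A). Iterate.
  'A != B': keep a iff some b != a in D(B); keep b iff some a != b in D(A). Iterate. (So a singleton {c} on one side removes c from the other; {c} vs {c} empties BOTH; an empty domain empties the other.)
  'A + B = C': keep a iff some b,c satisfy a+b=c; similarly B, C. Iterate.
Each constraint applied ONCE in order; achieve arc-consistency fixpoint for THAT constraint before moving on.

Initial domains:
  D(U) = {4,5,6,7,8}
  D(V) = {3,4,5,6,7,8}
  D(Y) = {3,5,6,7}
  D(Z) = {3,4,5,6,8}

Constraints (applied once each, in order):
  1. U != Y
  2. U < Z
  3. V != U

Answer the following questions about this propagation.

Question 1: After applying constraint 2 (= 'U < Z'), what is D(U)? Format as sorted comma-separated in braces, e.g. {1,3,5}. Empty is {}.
Answer: {4,5,6,7}

Derivation:
Constraint 1 (U != Y) on D(U)={4,5,6,7,8} D(Y)={3,5,6,7}: no change
Constraint 2 (U < Z) on D(U)={4,5,6,7,8} D(Z)={3,4,5,6,8}: U {4,5,6,7,8}->{4,5,6,7}; Z {3,4,5,6,8}->{5,6,8}
So after constraint 2: D(U) = {4,5,6,7}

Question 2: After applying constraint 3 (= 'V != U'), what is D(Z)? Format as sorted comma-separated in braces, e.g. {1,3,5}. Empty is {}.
Answer: {5,6,8}

Derivation:
Constraint 1 (U != Y) on D(U)={4,5,6,7,8} D(Y)={3,5,6,7}: no change
Constraint 2 (U < Z) on D(U)={4,5,6,7,8} D(Z)={3,4,5,6,8}: U {4,5,6,7,8}->{4,5,6,7}; Z {3,4,5,6,8}->{5,6,8}
Constraint 3 (V != U) on D(V)={3,4,5,6,7,8} D(U)={4,5,6,7}: no change
So after constraint 3: D(Z) = {5,6,8}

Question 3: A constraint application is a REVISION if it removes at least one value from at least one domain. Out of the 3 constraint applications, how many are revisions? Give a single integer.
Answer: 1

Derivation:
Constraint 1 (U != Y) on D(U)={4,5,6,7,8} D(Y)={3,5,6,7}: no change => not a revision
Constraint 2 (U < Z) on D(U)={4,5,6,7,8} D(Z)={3,4,5,6,8}: U {4,5,6,7,8}->{4,5,6,7}; Z {3,4,5,6,8}->{5,6,8} => REVISION
Constraint 3 (V != U) on D(V)={3,4,5,6,7,8} D(U)={4,5,6,7}: no change => not a revision
Total revisions = 1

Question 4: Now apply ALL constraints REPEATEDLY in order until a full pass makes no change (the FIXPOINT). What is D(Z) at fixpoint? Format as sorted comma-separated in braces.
pass 0 (initial): D(Z)={3,4,5,6,8}
pass 1: U {4,5,6,7,8}->{4,5,6,7}; Z {3,4,5,6,8}->{5,6,8}
pass 2: no change
Fixpoint after 2 passes: D(Z) = {5,6,8}

Answer: {5,6,8}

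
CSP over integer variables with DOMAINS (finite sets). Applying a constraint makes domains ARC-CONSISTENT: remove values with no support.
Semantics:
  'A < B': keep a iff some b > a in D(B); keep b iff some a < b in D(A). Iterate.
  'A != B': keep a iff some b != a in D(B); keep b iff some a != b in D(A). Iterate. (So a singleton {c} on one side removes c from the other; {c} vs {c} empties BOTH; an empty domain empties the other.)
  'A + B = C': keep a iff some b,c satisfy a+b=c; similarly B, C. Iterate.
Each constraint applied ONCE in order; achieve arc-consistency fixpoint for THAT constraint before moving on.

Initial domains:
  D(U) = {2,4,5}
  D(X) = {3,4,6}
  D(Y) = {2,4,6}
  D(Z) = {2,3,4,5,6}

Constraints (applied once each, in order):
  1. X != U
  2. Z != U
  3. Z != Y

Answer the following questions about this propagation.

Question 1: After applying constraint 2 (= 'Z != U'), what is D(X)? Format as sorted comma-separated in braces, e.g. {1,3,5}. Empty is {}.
Answer: {3,4,6}

Derivation:
Constraint 1 (X != U) on D(X)={3,4,6} D(U)={2,4,5}: no change
Constraint 2 (Z != U) on D(Z)={2,3,4,5,6} D(U)={2,4,5}: no change
So after constraint 2: D(X) = {3,4,6}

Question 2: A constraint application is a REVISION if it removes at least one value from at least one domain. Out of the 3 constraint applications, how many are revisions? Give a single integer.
Constraint 1 (X != U) on D(X)={3,4,6} D(U)={2,4,5}: no change => not a revision
Constraint 2 (Z != U) on D(Z)={2,3,4,5,6} D(U)={2,4,5}: no change => not a revision
Constraint 3 (Z != Y) on D(Z)={2,3,4,5,6} D(Y)={2,4,6}: no change => not a revision
Total revisions = 0

Answer: 0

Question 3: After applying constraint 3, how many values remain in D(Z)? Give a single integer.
Answer: 5

Derivation:
Constraint 1 (X != U) on D(X)={3,4,6} D(U)={2,4,5}: no change
Constraint 2 (Z != U) on D(Z)={2,3,4,5,6} D(U)={2,4,5}: no change
Constraint 3 (Z != Y) on D(Z)={2,3,4,5,6} D(Y)={2,4,6}: no change
So after constraint 3: D(Z)={2,3,4,5,6}, size = 5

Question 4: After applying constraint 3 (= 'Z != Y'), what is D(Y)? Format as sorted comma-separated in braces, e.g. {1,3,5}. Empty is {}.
Answer: {2,4,6}

Derivation:
Constraint 1 (X != U) on D(X)={3,4,6} D(U)={2,4,5}: no change
Constraint 2 (Z != U) on D(Z)={2,3,4,5,6} D(U)={2,4,5}: no change
Constraint 3 (Z != Y) on D(Z)={2,3,4,5,6} D(Y)={2,4,6}: no change
So after constraint 3: D(Y) = {2,4,6}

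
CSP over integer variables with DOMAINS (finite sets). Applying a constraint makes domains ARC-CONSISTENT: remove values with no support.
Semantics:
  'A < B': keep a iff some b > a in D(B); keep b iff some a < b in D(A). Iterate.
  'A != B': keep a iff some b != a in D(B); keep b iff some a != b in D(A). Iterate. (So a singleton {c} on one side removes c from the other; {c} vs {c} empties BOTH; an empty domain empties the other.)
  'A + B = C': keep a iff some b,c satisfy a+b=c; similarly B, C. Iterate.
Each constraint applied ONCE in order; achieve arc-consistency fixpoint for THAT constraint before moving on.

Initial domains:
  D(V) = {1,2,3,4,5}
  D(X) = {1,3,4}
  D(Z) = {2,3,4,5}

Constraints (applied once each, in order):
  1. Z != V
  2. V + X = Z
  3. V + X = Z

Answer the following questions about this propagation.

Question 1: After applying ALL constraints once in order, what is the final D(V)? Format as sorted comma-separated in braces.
Answer: {1,2,3,4}

Derivation:
Constraint 1 (Z != V) on D(Z)={2,3,4,5} D(V)={1,2,3,4,5}: no change
Constraint 2 (V + X = Z) on D(V)={1,2,3,4,5} D(X)={1,3,4} D(Z)={2,3,4,5}: V {1,2,3,4,5}->{1,2,3,4}
Constraint 3 (V + X = Z) on D(V)={1,2,3,4} D(X)={1,3,4} D(Z)={2,3,4,5}: no change
So after all 3 constraints: D(V) = {1,2,3,4}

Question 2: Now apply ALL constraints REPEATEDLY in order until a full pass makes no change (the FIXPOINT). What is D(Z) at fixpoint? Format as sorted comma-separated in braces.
Answer: {2,3,4,5}

Derivation:
pass 0 (initial): D(Z)={2,3,4,5}
pass 1: V {1,2,3,4,5}->{1,2,3,4}
pass 2: no change
Fixpoint after 2 passes: D(Z) = {2,3,4,5}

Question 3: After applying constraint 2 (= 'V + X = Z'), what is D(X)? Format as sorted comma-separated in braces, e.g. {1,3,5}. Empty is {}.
Answer: {1,3,4}

Derivation:
Constraint 1 (Z != V) on D(Z)={2,3,4,5} D(V)={1,2,3,4,5}: no change
Constraint 2 (V + X = Z) on D(V)={1,2,3,4,5} D(X)={1,3,4} D(Z)={2,3,4,5}: V {1,2,3,4,5}->{1,2,3,4}
So after constraint 2: D(X) = {1,3,4}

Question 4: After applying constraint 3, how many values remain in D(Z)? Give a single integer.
Constraint 1 (Z != V) on D(Z)={2,3,4,5} D(V)={1,2,3,4,5}: no change
Constraint 2 (V + X = Z) on D(V)={1,2,3,4,5} D(X)={1,3,4} D(Z)={2,3,4,5}: V {1,2,3,4,5}->{1,2,3,4}
Constraint 3 (V + X = Z) on D(V)={1,2,3,4} D(X)={1,3,4} D(Z)={2,3,4,5}: no change
So after constraint 3: D(Z)={2,3,4,5}, size = 4

Answer: 4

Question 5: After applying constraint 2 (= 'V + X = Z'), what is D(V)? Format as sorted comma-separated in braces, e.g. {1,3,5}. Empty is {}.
Constraint 1 (Z != V) on D(Z)={2,3,4,5} D(V)={1,2,3,4,5}: no change
Constraint 2 (V + X = Z) on D(V)={1,2,3,4,5} D(X)={1,3,4} D(Z)={2,3,4,5}: V {1,2,3,4,5}->{1,2,3,4}
So after constraint 2: D(V) = {1,2,3,4}

Answer: {1,2,3,4}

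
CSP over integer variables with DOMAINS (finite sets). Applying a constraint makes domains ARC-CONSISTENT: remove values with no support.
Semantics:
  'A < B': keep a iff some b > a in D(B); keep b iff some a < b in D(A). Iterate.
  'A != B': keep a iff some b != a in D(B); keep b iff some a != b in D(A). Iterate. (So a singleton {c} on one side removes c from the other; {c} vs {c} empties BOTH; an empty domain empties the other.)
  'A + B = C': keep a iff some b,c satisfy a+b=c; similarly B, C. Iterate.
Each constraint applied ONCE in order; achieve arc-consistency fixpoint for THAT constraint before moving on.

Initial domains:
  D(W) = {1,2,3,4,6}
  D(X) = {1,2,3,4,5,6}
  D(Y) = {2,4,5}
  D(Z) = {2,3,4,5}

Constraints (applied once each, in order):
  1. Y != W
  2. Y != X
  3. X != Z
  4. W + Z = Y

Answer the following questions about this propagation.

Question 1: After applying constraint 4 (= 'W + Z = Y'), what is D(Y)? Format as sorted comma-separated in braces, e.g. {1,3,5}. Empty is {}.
Constraint 1 (Y != W) on D(Y)={2,4,5} D(W)={1,2,3,4,6}: no change
Constraint 2 (Y != X) on D(Y)={2,4,5} D(X)={1,2,3,4,5,6}: no change
Constraint 3 (X != Z) on D(X)={1,2,3,4,5,6} D(Z)={2,3,4,5}: no change
Constraint 4 (W + Z = Y) on D(W)={1,2,3,4,6} D(Z)={2,3,4,5} D(Y)={2,4,5}: W {1,2,3,4,6}->{1,2,3}; Z {2,3,4,5}->{2,3,4}; Y {2,4,5}->{4,5}
So after constraint 4: D(Y) = {4,5}

Answer: {4,5}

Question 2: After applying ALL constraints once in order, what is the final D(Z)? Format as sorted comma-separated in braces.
Answer: {2,3,4}

Derivation:
Constraint 1 (Y != W) on D(Y)={2,4,5} D(W)={1,2,3,4,6}: no change
Constraint 2 (Y != X) on D(Y)={2,4,5} D(X)={1,2,3,4,5,6}: no change
Constraint 3 (X != Z) on D(X)={1,2,3,4,5,6} D(Z)={2,3,4,5}: no change
Constraint 4 (W + Z = Y) on D(W)={1,2,3,4,6} D(Z)={2,3,4,5} D(Y)={2,4,5}: W {1,2,3,4,6}->{1,2,3}; Z {2,3,4,5}->{2,3,4}; Y {2,4,5}->{4,5}
So after all 4 constraints: D(Z) = {2,3,4}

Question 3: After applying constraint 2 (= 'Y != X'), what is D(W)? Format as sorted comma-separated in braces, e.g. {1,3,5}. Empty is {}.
Answer: {1,2,3,4,6}

Derivation:
Constraint 1 (Y != W) on D(Y)={2,4,5} D(W)={1,2,3,4,6}: no change
Constraint 2 (Y != X) on D(Y)={2,4,5} D(X)={1,2,3,4,5,6}: no change
So after constraint 2: D(W) = {1,2,3,4,6}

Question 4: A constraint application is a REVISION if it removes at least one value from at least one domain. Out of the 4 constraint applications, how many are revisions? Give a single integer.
Constraint 1 (Y != W) on D(Y)={2,4,5} D(W)={1,2,3,4,6}: no change => not a revision
Constraint 2 (Y != X) on D(Y)={2,4,5} D(X)={1,2,3,4,5,6}: no change => not a revision
Constraint 3 (X != Z) on D(X)={1,2,3,4,5,6} D(Z)={2,3,4,5}: no change => not a revision
Constraint 4 (W + Z = Y) on D(W)={1,2,3,4,6} D(Z)={2,3,4,5} D(Y)={2,4,5}: W {1,2,3,4,6}->{1,2,3}; Z {2,3,4,5}->{2,3,4}; Y {2,4,5}->{4,5} => REVISION
Total revisions = 1

Answer: 1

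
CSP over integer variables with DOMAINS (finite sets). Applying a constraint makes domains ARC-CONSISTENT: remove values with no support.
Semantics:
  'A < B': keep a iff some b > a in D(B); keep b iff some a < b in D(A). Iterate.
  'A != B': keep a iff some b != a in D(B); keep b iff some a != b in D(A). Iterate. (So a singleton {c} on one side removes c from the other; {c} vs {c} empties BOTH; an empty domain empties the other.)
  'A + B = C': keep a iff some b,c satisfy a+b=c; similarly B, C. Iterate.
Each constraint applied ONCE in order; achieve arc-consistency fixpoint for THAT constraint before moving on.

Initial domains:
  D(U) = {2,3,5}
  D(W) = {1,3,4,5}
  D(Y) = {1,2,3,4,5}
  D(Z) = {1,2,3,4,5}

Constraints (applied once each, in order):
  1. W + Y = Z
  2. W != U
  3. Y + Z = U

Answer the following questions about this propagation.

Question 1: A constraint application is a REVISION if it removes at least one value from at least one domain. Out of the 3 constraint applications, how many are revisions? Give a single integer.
Constraint 1 (W + Y = Z) on D(W)={1,3,4,5} D(Y)={1,2,3,4,5} D(Z)={1,2,3,4,5}: W {1,3,4,5}->{1,3,4}; Y {1,2,3,4,5}->{1,2,3,4}; Z {1,2,3,4,5}->{2,3,4,5} => REVISION
Constraint 2 (W != U) on D(W)={1,3,4} D(U)={2,3,5}: no change => not a revision
Constraint 3 (Y + Z = U) on D(Y)={1,2,3,4} D(Z)={2,3,4,5} D(U)={2,3,5}: Y {1,2,3,4}->{1,2,3}; Z {2,3,4,5}->{2,3,4}; U {2,3,5}->{3,5} => REVISION
Total revisions = 2

Answer: 2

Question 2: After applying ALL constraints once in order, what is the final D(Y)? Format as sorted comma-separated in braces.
Answer: {1,2,3}

Derivation:
Constraint 1 (W + Y = Z) on D(W)={1,3,4,5} D(Y)={1,2,3,4,5} D(Z)={1,2,3,4,5}: W {1,3,4,5}->{1,3,4}; Y {1,2,3,4,5}->{1,2,3,4}; Z {1,2,3,4,5}->{2,3,4,5}
Constraint 2 (W != U) on D(W)={1,3,4} D(U)={2,3,5}: no change
Constraint 3 (Y + Z = U) on D(Y)={1,2,3,4} D(Z)={2,3,4,5} D(U)={2,3,5}: Y {1,2,3,4}->{1,2,3}; Z {2,3,4,5}->{2,3,4}; U {2,3,5}->{3,5}
So after all 3 constraints: D(Y) = {1,2,3}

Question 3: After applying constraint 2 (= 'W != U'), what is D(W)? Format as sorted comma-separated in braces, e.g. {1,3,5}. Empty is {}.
Constraint 1 (W + Y = Z) on D(W)={1,3,4,5} D(Y)={1,2,3,4,5} D(Z)={1,2,3,4,5}: W {1,3,4,5}->{1,3,4}; Y {1,2,3,4,5}->{1,2,3,4}; Z {1,2,3,4,5}->{2,3,4,5}
Constraint 2 (W != U) on D(W)={1,3,4} D(U)={2,3,5}: no change
So after constraint 2: D(W) = {1,3,4}

Answer: {1,3,4}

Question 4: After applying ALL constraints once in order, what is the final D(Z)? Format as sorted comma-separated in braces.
Constraint 1 (W + Y = Z) on D(W)={1,3,4,5} D(Y)={1,2,3,4,5} D(Z)={1,2,3,4,5}: W {1,3,4,5}->{1,3,4}; Y {1,2,3,4,5}->{1,2,3,4}; Z {1,2,3,4,5}->{2,3,4,5}
Constraint 2 (W != U) on D(W)={1,3,4} D(U)={2,3,5}: no change
Constraint 3 (Y + Z = U) on D(Y)={1,2,3,4} D(Z)={2,3,4,5} D(U)={2,3,5}: Y {1,2,3,4}->{1,2,3}; Z {2,3,4,5}->{2,3,4}; U {2,3,5}->{3,5}
So after all 3 constraints: D(Z) = {2,3,4}

Answer: {2,3,4}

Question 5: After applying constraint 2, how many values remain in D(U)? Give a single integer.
Answer: 3

Derivation:
Constraint 1 (W + Y = Z) on D(W)={1,3,4,5} D(Y)={1,2,3,4,5} D(Z)={1,2,3,4,5}: W {1,3,4,5}->{1,3,4}; Y {1,2,3,4,5}->{1,2,3,4}; Z {1,2,3,4,5}->{2,3,4,5}
Constraint 2 (W != U) on D(W)={1,3,4} D(U)={2,3,5}: no change
So after constraint 2: D(U)={2,3,5}, size = 3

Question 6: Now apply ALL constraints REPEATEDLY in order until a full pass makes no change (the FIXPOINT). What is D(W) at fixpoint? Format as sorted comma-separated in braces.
Answer: {1,3}

Derivation:
pass 0 (initial): D(W)={1,3,4,5}
pass 1: U {2,3,5}->{3,5}; W {1,3,4,5}->{1,3,4}; Y {1,2,3,4,5}->{1,2,3}; Z {1,2,3,4,5}->{2,3,4}
pass 2: W {1,3,4}->{1,3}
pass 3: no change
Fixpoint after 3 passes: D(W) = {1,3}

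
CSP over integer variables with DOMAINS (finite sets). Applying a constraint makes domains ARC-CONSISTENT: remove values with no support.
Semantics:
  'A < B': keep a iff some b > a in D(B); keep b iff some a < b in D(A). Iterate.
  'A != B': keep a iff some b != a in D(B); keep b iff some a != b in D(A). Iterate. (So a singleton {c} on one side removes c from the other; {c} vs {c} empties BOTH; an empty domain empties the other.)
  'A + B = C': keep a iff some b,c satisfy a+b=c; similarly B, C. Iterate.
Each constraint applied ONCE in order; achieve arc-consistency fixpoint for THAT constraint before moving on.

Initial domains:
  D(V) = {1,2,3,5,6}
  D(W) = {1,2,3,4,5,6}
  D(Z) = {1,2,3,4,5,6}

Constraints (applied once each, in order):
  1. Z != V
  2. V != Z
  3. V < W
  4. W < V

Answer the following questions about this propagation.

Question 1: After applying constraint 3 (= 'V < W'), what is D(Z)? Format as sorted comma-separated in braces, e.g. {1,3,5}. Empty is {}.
Constraint 1 (Z != V) on D(Z)={1,2,3,4,5,6} D(V)={1,2,3,5,6}: no change
Constraint 2 (V != Z) on D(V)={1,2,3,5,6} D(Z)={1,2,3,4,5,6}: no change
Constraint 3 (V < W) on D(V)={1,2,3,5,6} D(W)={1,2,3,4,5,6}: V {1,2,3,5,6}->{1,2,3,5}; W {1,2,3,4,5,6}->{2,3,4,5,6}
So after constraint 3: D(Z) = {1,2,3,4,5,6}

Answer: {1,2,3,4,5,6}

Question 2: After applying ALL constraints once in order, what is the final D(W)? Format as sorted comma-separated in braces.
Constraint 1 (Z != V) on D(Z)={1,2,3,4,5,6} D(V)={1,2,3,5,6}: no change
Constraint 2 (V != Z) on D(V)={1,2,3,5,6} D(Z)={1,2,3,4,5,6}: no change
Constraint 3 (V < W) on D(V)={1,2,3,5,6} D(W)={1,2,3,4,5,6}: V {1,2,3,5,6}->{1,2,3,5}; W {1,2,3,4,5,6}->{2,3,4,5,6}
Constraint 4 (W < V) on D(W)={2,3,4,5,6} D(V)={1,2,3,5}: W {2,3,4,5,6}->{2,3,4}; V {1,2,3,5}->{3,5}
So after all 4 constraints: D(W) = {2,3,4}

Answer: {2,3,4}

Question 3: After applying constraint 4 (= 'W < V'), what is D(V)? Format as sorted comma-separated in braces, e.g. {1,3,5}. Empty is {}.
Answer: {3,5}

Derivation:
Constraint 1 (Z != V) on D(Z)={1,2,3,4,5,6} D(V)={1,2,3,5,6}: no change
Constraint 2 (V != Z) on D(V)={1,2,3,5,6} D(Z)={1,2,3,4,5,6}: no change
Constraint 3 (V < W) on D(V)={1,2,3,5,6} D(W)={1,2,3,4,5,6}: V {1,2,3,5,6}->{1,2,3,5}; W {1,2,3,4,5,6}->{2,3,4,5,6}
Constraint 4 (W < V) on D(W)={2,3,4,5,6} D(V)={1,2,3,5}: W {2,3,4,5,6}->{2,3,4}; V {1,2,3,5}->{3,5}
So after constraint 4: D(V) = {3,5}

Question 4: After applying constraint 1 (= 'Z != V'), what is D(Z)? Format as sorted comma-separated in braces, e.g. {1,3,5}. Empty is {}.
Answer: {1,2,3,4,5,6}

Derivation:
Constraint 1 (Z != V) on D(Z)={1,2,3,4,5,6} D(V)={1,2,3,5,6}: no change
So after constraint 1: D(Z) = {1,2,3,4,5,6}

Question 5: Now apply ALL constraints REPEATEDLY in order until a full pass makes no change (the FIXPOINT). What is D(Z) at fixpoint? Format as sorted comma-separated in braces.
Answer: {}

Derivation:
pass 0 (initial): D(Z)={1,2,3,4,5,6}
pass 1: V {1,2,3,5,6}->{3,5}; W {1,2,3,4,5,6}->{2,3,4}
pass 2: V {3,5}->{}; W {2,3,4}->{}
pass 3: Z {1,2,3,4,5,6}->{}
pass 4: no change
Fixpoint after 4 passes: D(Z) = {}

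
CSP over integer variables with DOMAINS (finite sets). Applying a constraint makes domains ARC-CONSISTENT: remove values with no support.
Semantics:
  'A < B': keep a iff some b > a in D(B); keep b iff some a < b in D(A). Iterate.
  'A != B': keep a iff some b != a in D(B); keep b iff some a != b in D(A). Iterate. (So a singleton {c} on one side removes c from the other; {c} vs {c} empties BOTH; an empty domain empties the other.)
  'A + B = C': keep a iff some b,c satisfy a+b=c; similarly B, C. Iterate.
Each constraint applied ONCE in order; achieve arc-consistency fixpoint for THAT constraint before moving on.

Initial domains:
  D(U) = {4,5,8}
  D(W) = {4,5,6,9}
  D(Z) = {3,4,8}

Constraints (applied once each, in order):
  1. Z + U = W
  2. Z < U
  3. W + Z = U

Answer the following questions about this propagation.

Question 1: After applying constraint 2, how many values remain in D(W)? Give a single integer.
Constraint 1 (Z + U = W) on D(Z)={3,4,8} D(U)={4,5,8} D(W)={4,5,6,9}: Z {3,4,8}->{4}; U {4,5,8}->{5}; W {4,5,6,9}->{9}
Constraint 2 (Z < U) on D(Z)={4} D(U)={5}: no change
So after constraint 2: D(W)={9}, size = 1

Answer: 1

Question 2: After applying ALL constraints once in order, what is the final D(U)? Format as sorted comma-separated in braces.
Answer: {}

Derivation:
Constraint 1 (Z + U = W) on D(Z)={3,4,8} D(U)={4,5,8} D(W)={4,5,6,9}: Z {3,4,8}->{4}; U {4,5,8}->{5}; W {4,5,6,9}->{9}
Constraint 2 (Z < U) on D(Z)={4} D(U)={5}: no change
Constraint 3 (W + Z = U) on D(W)={9} D(Z)={4} D(U)={5}: W {9}->{}; Z {4}->{}; U {5}->{}
So after all 3 constraints: D(U) = {}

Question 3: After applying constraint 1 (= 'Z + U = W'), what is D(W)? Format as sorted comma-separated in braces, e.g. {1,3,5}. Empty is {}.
Answer: {9}

Derivation:
Constraint 1 (Z + U = W) on D(Z)={3,4,8} D(U)={4,5,8} D(W)={4,5,6,9}: Z {3,4,8}->{4}; U {4,5,8}->{5}; W {4,5,6,9}->{9}
So after constraint 1: D(W) = {9}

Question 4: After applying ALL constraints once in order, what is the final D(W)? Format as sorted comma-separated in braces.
Answer: {}

Derivation:
Constraint 1 (Z + U = W) on D(Z)={3,4,8} D(U)={4,5,8} D(W)={4,5,6,9}: Z {3,4,8}->{4}; U {4,5,8}->{5}; W {4,5,6,9}->{9}
Constraint 2 (Z < U) on D(Z)={4} D(U)={5}: no change
Constraint 3 (W + Z = U) on D(W)={9} D(Z)={4} D(U)={5}: W {9}->{}; Z {4}->{}; U {5}->{}
So after all 3 constraints: D(W) = {}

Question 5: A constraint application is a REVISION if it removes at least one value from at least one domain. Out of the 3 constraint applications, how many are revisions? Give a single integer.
Answer: 2

Derivation:
Constraint 1 (Z + U = W) on D(Z)={3,4,8} D(U)={4,5,8} D(W)={4,5,6,9}: Z {3,4,8}->{4}; U {4,5,8}->{5}; W {4,5,6,9}->{9} => REVISION
Constraint 2 (Z < U) on D(Z)={4} D(U)={5}: no change => not a revision
Constraint 3 (W + Z = U) on D(W)={9} D(Z)={4} D(U)={5}: W {9}->{}; Z {4}->{}; U {5}->{} => REVISION
Total revisions = 2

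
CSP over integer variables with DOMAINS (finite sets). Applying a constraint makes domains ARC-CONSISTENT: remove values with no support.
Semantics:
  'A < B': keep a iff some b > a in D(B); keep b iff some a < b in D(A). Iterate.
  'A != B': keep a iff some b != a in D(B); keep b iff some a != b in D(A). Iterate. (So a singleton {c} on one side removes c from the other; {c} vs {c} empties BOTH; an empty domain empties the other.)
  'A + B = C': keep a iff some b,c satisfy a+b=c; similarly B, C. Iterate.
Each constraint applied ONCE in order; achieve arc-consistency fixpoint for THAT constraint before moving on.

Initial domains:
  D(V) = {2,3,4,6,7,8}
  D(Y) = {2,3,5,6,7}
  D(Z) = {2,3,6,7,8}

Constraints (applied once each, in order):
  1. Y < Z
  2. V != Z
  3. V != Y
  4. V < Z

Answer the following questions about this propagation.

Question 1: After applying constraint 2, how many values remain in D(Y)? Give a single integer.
Constraint 1 (Y < Z) on D(Y)={2,3,5,6,7} D(Z)={2,3,6,7,8}: Z {2,3,6,7,8}->{3,6,7,8}
Constraint 2 (V != Z) on D(V)={2,3,4,6,7,8} D(Z)={3,6,7,8}: no change
So after constraint 2: D(Y)={2,3,5,6,7}, size = 5

Answer: 5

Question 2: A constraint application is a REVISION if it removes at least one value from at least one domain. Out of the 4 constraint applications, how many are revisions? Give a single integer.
Constraint 1 (Y < Z) on D(Y)={2,3,5,6,7} D(Z)={2,3,6,7,8}: Z {2,3,6,7,8}->{3,6,7,8} => REVISION
Constraint 2 (V != Z) on D(V)={2,3,4,6,7,8} D(Z)={3,6,7,8}: no change => not a revision
Constraint 3 (V != Y) on D(V)={2,3,4,6,7,8} D(Y)={2,3,5,6,7}: no change => not a revision
Constraint 4 (V < Z) on D(V)={2,3,4,6,7,8} D(Z)={3,6,7,8}: V {2,3,4,6,7,8}->{2,3,4,6,7} => REVISION
Total revisions = 2

Answer: 2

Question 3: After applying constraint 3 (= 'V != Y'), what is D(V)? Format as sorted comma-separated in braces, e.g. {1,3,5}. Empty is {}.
Constraint 1 (Y < Z) on D(Y)={2,3,5,6,7} D(Z)={2,3,6,7,8}: Z {2,3,6,7,8}->{3,6,7,8}
Constraint 2 (V != Z) on D(V)={2,3,4,6,7,8} D(Z)={3,6,7,8}: no change
Constraint 3 (V != Y) on D(V)={2,3,4,6,7,8} D(Y)={2,3,5,6,7}: no change
So after constraint 3: D(V) = {2,3,4,6,7,8}

Answer: {2,3,4,6,7,8}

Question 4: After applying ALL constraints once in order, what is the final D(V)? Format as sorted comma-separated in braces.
Constraint 1 (Y < Z) on D(Y)={2,3,5,6,7} D(Z)={2,3,6,7,8}: Z {2,3,6,7,8}->{3,6,7,8}
Constraint 2 (V != Z) on D(V)={2,3,4,6,7,8} D(Z)={3,6,7,8}: no change
Constraint 3 (V != Y) on D(V)={2,3,4,6,7,8} D(Y)={2,3,5,6,7}: no change
Constraint 4 (V < Z) on D(V)={2,3,4,6,7,8} D(Z)={3,6,7,8}: V {2,3,4,6,7,8}->{2,3,4,6,7}
So after all 4 constraints: D(V) = {2,3,4,6,7}

Answer: {2,3,4,6,7}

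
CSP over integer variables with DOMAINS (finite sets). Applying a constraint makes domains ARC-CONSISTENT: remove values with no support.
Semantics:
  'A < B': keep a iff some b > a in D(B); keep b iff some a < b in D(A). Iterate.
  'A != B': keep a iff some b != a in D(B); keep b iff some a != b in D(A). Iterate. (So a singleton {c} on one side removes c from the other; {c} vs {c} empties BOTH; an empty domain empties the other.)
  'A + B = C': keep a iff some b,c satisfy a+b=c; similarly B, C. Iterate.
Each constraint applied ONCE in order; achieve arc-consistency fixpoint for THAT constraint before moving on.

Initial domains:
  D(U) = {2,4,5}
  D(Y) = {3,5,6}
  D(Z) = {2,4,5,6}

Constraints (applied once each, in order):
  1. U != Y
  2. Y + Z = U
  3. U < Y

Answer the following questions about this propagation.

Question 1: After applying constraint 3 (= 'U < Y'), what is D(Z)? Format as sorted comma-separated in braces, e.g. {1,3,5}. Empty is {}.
Constraint 1 (U != Y) on D(U)={2,4,5} D(Y)={3,5,6}: no change
Constraint 2 (Y + Z = U) on D(Y)={3,5,6} D(Z)={2,4,5,6} D(U)={2,4,5}: Y {3,5,6}->{3}; Z {2,4,5,6}->{2}; U {2,4,5}->{5}
Constraint 3 (U < Y) on D(U)={5} D(Y)={3}: U {5}->{}; Y {3}->{}
So after constraint 3: D(Z) = {2}

Answer: {2}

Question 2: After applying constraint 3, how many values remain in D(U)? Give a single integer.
Answer: 0

Derivation:
Constraint 1 (U != Y) on D(U)={2,4,5} D(Y)={3,5,6}: no change
Constraint 2 (Y + Z = U) on D(Y)={3,5,6} D(Z)={2,4,5,6} D(U)={2,4,5}: Y {3,5,6}->{3}; Z {2,4,5,6}->{2}; U {2,4,5}->{5}
Constraint 3 (U < Y) on D(U)={5} D(Y)={3}: U {5}->{}; Y {3}->{}
So after constraint 3: D(U)={}, size = 0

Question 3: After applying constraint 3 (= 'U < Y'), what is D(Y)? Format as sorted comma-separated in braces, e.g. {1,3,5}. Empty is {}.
Answer: {}

Derivation:
Constraint 1 (U != Y) on D(U)={2,4,5} D(Y)={3,5,6}: no change
Constraint 2 (Y + Z = U) on D(Y)={3,5,6} D(Z)={2,4,5,6} D(U)={2,4,5}: Y {3,5,6}->{3}; Z {2,4,5,6}->{2}; U {2,4,5}->{5}
Constraint 3 (U < Y) on D(U)={5} D(Y)={3}: U {5}->{}; Y {3}->{}
So after constraint 3: D(Y) = {}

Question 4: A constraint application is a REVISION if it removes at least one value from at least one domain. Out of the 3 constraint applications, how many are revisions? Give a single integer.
Constraint 1 (U != Y) on D(U)={2,4,5} D(Y)={3,5,6}: no change => not a revision
Constraint 2 (Y + Z = U) on D(Y)={3,5,6} D(Z)={2,4,5,6} D(U)={2,4,5}: Y {3,5,6}->{3}; Z {2,4,5,6}->{2}; U {2,4,5}->{5} => REVISION
Constraint 3 (U < Y) on D(U)={5} D(Y)={3}: U {5}->{}; Y {3}->{} => REVISION
Total revisions = 2

Answer: 2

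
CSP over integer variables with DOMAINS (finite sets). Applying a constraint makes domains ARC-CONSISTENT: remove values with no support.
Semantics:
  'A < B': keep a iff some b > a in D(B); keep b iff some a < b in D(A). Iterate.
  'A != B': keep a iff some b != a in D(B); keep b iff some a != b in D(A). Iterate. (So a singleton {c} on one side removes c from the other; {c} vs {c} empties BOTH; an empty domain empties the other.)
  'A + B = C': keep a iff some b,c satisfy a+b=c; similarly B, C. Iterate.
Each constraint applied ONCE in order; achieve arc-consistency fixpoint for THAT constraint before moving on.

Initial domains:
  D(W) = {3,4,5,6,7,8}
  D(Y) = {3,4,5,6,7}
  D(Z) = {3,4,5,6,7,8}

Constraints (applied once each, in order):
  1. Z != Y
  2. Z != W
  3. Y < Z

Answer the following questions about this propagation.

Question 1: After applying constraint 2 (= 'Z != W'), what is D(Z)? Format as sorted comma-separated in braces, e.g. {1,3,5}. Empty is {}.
Constraint 1 (Z != Y) on D(Z)={3,4,5,6,7,8} D(Y)={3,4,5,6,7}: no change
Constraint 2 (Z != W) on D(Z)={3,4,5,6,7,8} D(W)={3,4,5,6,7,8}: no change
So after constraint 2: D(Z) = {3,4,5,6,7,8}

Answer: {3,4,5,6,7,8}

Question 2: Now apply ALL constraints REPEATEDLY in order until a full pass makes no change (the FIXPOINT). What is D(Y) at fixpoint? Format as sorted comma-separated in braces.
Answer: {3,4,5,6,7}

Derivation:
pass 0 (initial): D(Y)={3,4,5,6,7}
pass 1: Z {3,4,5,6,7,8}->{4,5,6,7,8}
pass 2: no change
Fixpoint after 2 passes: D(Y) = {3,4,5,6,7}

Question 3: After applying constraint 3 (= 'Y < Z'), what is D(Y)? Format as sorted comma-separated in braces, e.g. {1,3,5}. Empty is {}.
Answer: {3,4,5,6,7}

Derivation:
Constraint 1 (Z != Y) on D(Z)={3,4,5,6,7,8} D(Y)={3,4,5,6,7}: no change
Constraint 2 (Z != W) on D(Z)={3,4,5,6,7,8} D(W)={3,4,5,6,7,8}: no change
Constraint 3 (Y < Z) on D(Y)={3,4,5,6,7} D(Z)={3,4,5,6,7,8}: Z {3,4,5,6,7,8}->{4,5,6,7,8}
So after constraint 3: D(Y) = {3,4,5,6,7}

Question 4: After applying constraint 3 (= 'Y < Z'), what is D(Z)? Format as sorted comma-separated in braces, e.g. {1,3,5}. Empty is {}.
Answer: {4,5,6,7,8}

Derivation:
Constraint 1 (Z != Y) on D(Z)={3,4,5,6,7,8} D(Y)={3,4,5,6,7}: no change
Constraint 2 (Z != W) on D(Z)={3,4,5,6,7,8} D(W)={3,4,5,6,7,8}: no change
Constraint 3 (Y < Z) on D(Y)={3,4,5,6,7} D(Z)={3,4,5,6,7,8}: Z {3,4,5,6,7,8}->{4,5,6,7,8}
So after constraint 3: D(Z) = {4,5,6,7,8}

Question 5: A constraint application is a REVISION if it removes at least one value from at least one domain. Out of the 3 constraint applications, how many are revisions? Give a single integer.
Answer: 1

Derivation:
Constraint 1 (Z != Y) on D(Z)={3,4,5,6,7,8} D(Y)={3,4,5,6,7}: no change => not a revision
Constraint 2 (Z != W) on D(Z)={3,4,5,6,7,8} D(W)={3,4,5,6,7,8}: no change => not a revision
Constraint 3 (Y < Z) on D(Y)={3,4,5,6,7} D(Z)={3,4,5,6,7,8}: Z {3,4,5,6,7,8}->{4,5,6,7,8} => REVISION
Total revisions = 1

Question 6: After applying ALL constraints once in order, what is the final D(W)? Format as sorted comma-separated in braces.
Answer: {3,4,5,6,7,8}

Derivation:
Constraint 1 (Z != Y) on D(Z)={3,4,5,6,7,8} D(Y)={3,4,5,6,7}: no change
Constraint 2 (Z != W) on D(Z)={3,4,5,6,7,8} D(W)={3,4,5,6,7,8}: no change
Constraint 3 (Y < Z) on D(Y)={3,4,5,6,7} D(Z)={3,4,5,6,7,8}: Z {3,4,5,6,7,8}->{4,5,6,7,8}
So after all 3 constraints: D(W) = {3,4,5,6,7,8}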